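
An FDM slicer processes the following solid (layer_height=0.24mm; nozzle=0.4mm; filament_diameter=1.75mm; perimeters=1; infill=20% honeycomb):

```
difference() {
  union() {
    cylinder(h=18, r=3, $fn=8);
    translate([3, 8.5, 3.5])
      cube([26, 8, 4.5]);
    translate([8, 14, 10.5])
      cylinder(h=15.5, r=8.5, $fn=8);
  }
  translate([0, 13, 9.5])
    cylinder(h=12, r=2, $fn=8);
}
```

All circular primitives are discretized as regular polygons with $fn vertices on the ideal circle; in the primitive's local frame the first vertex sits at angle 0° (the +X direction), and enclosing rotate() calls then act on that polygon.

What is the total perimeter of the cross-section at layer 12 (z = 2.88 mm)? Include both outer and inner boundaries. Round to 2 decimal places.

At z = 2.88 mm: the r=3 cylinder gives a regular 8-gon of circumradius 3 (constant along its height) (perimeter = 2·8·3.000·sin(180°/8) = 18.37 mm); the cube at (3, 8.5) is not intersected at this z (z outside [3.5, 8]); the cylinder at (8, 14) is not intersected at this z (z outside [10.5, 26]); Merging all regions: only the r=3 cylinder is present, so the union is just that shape — boundary = 18.37 mm; the cylinder at (0, 13) is absent (z outside [9.5, 21.5]); Taking the first minus the rest: none of the subtracted shapes is present at this height, so the result so far is unchanged — boundary = 18.37 mm. Overall, the cross-section is a single solid region. Total boundary length (outer) = 18.37 mm.

18.37 mm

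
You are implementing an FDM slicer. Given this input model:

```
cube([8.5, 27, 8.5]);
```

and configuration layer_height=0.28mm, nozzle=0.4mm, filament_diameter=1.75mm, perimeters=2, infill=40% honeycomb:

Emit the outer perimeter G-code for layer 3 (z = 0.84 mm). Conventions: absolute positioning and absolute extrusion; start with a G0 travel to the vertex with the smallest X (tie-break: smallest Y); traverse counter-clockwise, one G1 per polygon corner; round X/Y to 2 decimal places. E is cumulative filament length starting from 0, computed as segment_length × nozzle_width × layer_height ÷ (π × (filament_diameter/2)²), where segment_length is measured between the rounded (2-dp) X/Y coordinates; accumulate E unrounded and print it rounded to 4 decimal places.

G0 X0.00 Y0.00 Z0.84
G1 X8.50 Y0.00 E0.3958
G1 X8.50 Y27.00 E1.6530
G1 X0.00 Y27.00 E2.0488
G1 X0.00 Y0.00 E3.3061

At z = 0.84 mm: the 8.5×27 cube contributes its full rectangle. The outline is a single polygon with 4 vertices. Extrusion per mm of travel: 0.4 × 0.28 / (π × 0.875²) = 0.046564. Accumulating E over each segment gives final E = 3.3061.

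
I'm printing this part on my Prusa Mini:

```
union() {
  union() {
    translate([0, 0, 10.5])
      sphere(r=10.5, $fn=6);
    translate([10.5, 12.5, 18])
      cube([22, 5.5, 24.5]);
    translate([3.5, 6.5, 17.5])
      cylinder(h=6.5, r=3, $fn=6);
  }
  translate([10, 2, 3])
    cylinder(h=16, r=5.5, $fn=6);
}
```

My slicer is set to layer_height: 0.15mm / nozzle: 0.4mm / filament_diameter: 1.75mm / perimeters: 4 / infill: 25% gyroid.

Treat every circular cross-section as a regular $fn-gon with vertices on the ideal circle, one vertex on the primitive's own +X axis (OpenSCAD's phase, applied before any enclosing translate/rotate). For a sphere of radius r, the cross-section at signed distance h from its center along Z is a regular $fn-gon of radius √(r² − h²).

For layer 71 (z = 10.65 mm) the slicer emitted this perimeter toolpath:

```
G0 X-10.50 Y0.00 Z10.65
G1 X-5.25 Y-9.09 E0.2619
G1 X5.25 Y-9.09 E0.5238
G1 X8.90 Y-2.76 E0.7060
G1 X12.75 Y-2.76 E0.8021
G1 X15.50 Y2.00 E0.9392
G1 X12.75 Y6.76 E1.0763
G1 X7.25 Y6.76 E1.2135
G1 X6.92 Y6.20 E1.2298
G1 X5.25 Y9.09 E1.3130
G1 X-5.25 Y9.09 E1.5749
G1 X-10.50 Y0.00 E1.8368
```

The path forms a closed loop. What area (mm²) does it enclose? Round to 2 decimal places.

Apply the shoelace formula to the sequence of (X, Y) vertices; enclosed area = 336.04 mm².

336.04 mm²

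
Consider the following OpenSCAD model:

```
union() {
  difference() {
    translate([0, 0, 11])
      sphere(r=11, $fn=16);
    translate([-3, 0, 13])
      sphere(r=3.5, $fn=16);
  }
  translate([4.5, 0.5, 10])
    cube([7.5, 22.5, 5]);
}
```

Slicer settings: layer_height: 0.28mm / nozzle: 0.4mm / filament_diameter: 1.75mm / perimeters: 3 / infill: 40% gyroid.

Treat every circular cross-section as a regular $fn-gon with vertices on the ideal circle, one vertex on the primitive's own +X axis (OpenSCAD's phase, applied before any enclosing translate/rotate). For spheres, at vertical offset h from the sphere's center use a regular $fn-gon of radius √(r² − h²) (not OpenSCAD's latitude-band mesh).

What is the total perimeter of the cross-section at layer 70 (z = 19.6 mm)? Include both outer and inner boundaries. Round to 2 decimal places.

At z = 19.6 mm: the r=11 sphere contributes a regular 16-gon of circumradius √(11²−8.6²) = 6.859 (perimeter = 2·16·6.859·sin(180°/16) = 42.82 mm); the sphere at (-3, 0) does not reach this height (|z−center|=6.600 > r=3.5); Taking the first minus the rest: none of the subtracted shapes is present at this height, so the r=11 sphere is unchanged — boundary = 42.82 mm; the cube at (4.5, 0.5) is not intersected at this z (z outside [10, 15]); Combining (union): only the result so far is present, so the union is just that shape — boundary = 42.82 mm. Overall, the cross-section is a single solid region. Total boundary length (outer) = 42.82 mm.

42.82 mm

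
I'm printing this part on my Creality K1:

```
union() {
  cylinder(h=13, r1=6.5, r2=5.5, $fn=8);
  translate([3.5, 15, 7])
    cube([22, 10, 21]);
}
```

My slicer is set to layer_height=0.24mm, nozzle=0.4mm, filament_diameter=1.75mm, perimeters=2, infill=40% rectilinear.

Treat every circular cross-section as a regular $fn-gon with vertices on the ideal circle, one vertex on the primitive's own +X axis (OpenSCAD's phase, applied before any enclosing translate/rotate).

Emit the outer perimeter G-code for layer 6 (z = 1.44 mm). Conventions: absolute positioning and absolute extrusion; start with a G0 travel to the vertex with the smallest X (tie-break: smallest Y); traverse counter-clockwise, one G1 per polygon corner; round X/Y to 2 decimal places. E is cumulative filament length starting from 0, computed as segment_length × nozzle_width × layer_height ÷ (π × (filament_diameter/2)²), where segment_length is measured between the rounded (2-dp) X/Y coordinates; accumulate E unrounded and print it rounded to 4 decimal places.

G0 X-6.39 Y0.00 Z1.44
G1 X-4.52 Y-4.52 E0.1952
G1 X0.00 Y-6.39 E0.3905
G1 X4.52 Y-4.52 E0.5857
G1 X6.39 Y0.00 E0.7809
G1 X4.52 Y4.52 E0.9762
G1 X0.00 Y6.39 E1.1714
G1 X-4.52 Y4.52 E1.3666
G1 X-6.39 Y0.00 E1.5619

At z = 1.44 mm: the cone (r1=6.5→r2=5.5) has section circumradius 6.389 here — a regular 8-gon; the cube at (3.5, 15) is absent (z outside [7, 28]); Merging all regions: only the cone is present, so the union is just that shape — 1 connected region. The outline is a single polygon with 8 vertices. Extrusion per mm of travel: 0.4 × 0.24 / (π × 0.875²) = 0.039912. Accumulating E over each segment gives final E = 1.5619.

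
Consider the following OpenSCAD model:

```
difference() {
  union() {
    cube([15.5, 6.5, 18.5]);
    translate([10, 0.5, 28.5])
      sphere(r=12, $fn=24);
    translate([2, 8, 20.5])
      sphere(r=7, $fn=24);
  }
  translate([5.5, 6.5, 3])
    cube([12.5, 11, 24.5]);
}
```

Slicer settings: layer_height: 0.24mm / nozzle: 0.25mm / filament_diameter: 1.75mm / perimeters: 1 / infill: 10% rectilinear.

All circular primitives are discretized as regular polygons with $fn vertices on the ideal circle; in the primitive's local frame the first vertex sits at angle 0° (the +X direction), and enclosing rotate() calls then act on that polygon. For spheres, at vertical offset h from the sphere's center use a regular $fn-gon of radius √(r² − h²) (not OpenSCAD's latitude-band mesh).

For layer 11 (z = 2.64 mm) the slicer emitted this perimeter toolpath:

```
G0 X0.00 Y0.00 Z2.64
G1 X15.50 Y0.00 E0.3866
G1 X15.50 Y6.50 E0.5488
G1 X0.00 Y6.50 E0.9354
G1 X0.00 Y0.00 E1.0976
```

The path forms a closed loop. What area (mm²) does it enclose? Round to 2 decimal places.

Apply the shoelace formula to the sequence of (X, Y) vertices; enclosed area = 100.75 mm².

100.75 mm²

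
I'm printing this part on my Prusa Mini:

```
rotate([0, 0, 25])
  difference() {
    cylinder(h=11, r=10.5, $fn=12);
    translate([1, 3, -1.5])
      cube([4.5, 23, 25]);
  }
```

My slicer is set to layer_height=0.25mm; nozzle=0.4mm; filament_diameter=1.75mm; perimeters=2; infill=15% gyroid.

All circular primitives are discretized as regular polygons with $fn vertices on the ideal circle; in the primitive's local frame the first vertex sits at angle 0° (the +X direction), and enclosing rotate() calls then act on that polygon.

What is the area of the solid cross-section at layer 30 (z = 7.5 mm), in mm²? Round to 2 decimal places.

300.94 mm²

At z = 7.5 mm: the cylinder: section is a regular 12-gon, circumradius r=10.5 (area = (12/2)·10.500²·sin(360°/12) = 330.75 mm²); the cube at (1, 3) is present — its section is the full 4.5×23 rectangle (area 103.50 mm²); Subtracting the remaining from the first: starting from the r=10.5 cylinder (330.75 mm²), the 4.5×23 cube at (1, 3) partially overlaps it — only the 29.81 mm² overlap (of its 103.50 mm²) is removed, clipping the outline — area = 300.94 mm²; (rotated 25° about Z; rotation is an isometry so areas/perimeters/island counts are preserved). Overall, the cross-section is a single solid region. Net area = 300.94 mm².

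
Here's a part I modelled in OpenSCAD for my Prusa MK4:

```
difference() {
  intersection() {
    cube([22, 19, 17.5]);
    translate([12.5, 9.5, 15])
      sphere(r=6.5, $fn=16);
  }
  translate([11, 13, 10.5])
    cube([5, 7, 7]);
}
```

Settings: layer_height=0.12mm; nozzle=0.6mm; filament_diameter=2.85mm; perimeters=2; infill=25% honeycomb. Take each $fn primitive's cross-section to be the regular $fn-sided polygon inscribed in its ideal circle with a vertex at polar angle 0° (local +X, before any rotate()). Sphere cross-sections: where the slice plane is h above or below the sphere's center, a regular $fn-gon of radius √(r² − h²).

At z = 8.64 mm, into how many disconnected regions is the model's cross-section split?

At z = 8.64 mm: the cube (footprint 22×19) is included at this height; the sphere at (12.5, 9.5): section is a regular 16-gon, circumradius = √(r²−h²) = √(6.5²−6.36²) = 1.342; Keeping only the common overlap: the r=6.5 sphere at (12.5, 9.5) lies inside the 22×19 cube, so the common part is the r=6.5 sphere at (12.5, 9.5) itself — 1 connected region; the cube at (11, 13) is absent (z outside [10.5, 17.5]); Subtracting the remaining from the first: none of the subtracted shapes is present at this height, so that combined region is unchanged — 1 connected region. The result has 1 disconnected region.

1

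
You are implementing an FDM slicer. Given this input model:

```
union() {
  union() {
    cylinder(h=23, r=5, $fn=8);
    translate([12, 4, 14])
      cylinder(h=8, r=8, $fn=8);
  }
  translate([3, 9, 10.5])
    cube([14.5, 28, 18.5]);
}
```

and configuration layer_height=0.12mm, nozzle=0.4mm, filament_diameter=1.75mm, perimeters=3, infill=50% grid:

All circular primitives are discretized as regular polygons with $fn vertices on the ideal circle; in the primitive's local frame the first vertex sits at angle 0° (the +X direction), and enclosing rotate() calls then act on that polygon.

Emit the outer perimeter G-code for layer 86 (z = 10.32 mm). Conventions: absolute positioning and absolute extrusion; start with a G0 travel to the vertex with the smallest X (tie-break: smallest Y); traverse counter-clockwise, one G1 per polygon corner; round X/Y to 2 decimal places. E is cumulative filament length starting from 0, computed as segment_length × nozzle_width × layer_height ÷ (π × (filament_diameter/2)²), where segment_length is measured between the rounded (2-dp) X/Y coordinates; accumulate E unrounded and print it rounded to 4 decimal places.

G0 X-5.00 Y0.00 Z10.32
G1 X-3.54 Y-3.54 E0.0764
G1 X0.00 Y-5.00 E0.1528
G1 X3.54 Y-3.54 E0.2293
G1 X5.00 Y0.00 E0.3057
G1 X3.54 Y3.54 E0.3821
G1 X0.00 Y5.00 E0.4585
G1 X-3.54 Y3.54 E0.5349
G1 X-5.00 Y0.00 E0.6113

At z = 10.32 mm: the cylinder: section is a regular 8-gon, circumradius r=5; the cylinder at (12, 4) does not reach this height (z outside [14, 22]); Merging all regions: only the r=5 cylinder is present, so the union is just that shape — 1 connected region; the cube at (3, 9) is absent (z outside [10.5, 29]); Taking the union: only that combined region is present, so the union is just that shape — 1 connected region. The outline is a single polygon with 8 vertices. Extrusion per mm of travel: 0.4 × 0.12 / (π × 0.875²) = 0.019956. Accumulating E over each segment gives final E = 0.6113.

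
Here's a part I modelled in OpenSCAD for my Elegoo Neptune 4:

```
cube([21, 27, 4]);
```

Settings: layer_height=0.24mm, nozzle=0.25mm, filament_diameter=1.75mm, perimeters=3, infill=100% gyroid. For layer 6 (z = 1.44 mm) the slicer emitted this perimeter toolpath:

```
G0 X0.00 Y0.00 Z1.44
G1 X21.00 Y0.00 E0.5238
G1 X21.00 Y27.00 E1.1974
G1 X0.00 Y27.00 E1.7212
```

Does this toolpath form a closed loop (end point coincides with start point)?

Start point (G0): (0.00, 0.00). End point (last G1): the path does not return to the start — open.

no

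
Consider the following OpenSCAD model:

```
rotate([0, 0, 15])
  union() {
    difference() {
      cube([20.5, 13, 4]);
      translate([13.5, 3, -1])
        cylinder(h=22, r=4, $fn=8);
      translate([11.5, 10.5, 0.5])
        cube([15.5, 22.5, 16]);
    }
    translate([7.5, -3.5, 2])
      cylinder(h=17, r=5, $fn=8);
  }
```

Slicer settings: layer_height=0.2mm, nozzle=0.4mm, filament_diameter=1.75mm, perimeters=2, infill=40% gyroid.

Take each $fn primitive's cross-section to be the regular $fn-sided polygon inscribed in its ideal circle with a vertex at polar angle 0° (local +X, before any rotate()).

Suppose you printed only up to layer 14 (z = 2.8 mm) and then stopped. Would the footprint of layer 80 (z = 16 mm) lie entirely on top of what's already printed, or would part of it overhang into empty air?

entirely on top

Compare the two slices. At z = 2.8: the 20.5×13 cube contributes its full rectangle (area 266.50 mm²); the r=4 cylinder at (13.5, 3) gives a regular 8-gon of circumradius 4 (constant along its height) (area = (8/2)·4.000²·sin(360°/8) = 45.25 mm²); the cube at (11.5, 10.5) (footprint 15.5×22.5) is included at this height (area 348.75 mm²); After the difference (first − rest): starting from the 20.5×13 cube (266.50 mm²), the r=4 cylinder at (13.5, 3) partially overlaps it — only the 42.84 mm² overlap (of its 45.25 mm²) is removed, clipping the outline; the 15.5×22.5 cube at (11.5, 10.5) partially overlaps it — only the 22.50 mm² overlap (of its 348.75 mm²) is removed, clipping the outline — area = 201.16 mm²; the cylinder at (7.5, -3.5): section is a regular 8-gon, circumradius r=5 (area = (8/2)·5.000²·sin(360°/8) = 70.71 mm²); Combining (union): the regions partially overlap — summed areas 271.87 mm² minus the doubly-counted overlap 5.42 mm² gives 266.45 mm² — area = 266.45 mm²; (rotated 15° about Z; rotation is an isometry so areas/perimeters/island counts are preserved). At z = 16: the cube does not reach this height (z outside [0, 4]); the cylinder at (13.5, 3): section is a regular 8-gon, circumradius r=4 (area = (8/2)·4.000²·sin(360°/8) = 45.25 mm²); the cube at (11.5, 10.5) (footprint 15.5×22.5) is included at this height (area 348.75 mm²); Subtracting the remaining from the first: the first operand is absent here, so nothing remains; the r=5 cylinder at (7.5, -3.5) gives a regular 8-gon of circumradius 5 (constant along its height) (area = (8/2)·5.000²·sin(360°/8) = 70.71 mm²); Merging all regions: only the r=5 cylinder at (7.5, -3.5) is present, so the union is just that shape — area = 70.71 mm²; (rotated 15° about Z; rotation is an isometry so areas/perimeters/island counts are preserved). Checking containment: the cross-section at z = 16 is a subset of the cross-section at z = 2.8.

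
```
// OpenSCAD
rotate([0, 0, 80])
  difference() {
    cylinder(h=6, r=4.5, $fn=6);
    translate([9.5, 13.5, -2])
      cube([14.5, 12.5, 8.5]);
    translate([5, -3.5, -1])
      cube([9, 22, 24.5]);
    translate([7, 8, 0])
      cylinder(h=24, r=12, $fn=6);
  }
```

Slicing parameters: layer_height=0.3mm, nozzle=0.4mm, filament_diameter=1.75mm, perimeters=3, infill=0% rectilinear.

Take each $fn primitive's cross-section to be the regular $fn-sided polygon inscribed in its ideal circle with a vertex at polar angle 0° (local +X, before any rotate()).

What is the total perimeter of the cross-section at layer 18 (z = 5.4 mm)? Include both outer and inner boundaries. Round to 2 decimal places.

23.86 mm

At z = 5.4 mm: the r=4.5 cylinder gives a regular 6-gon of circumradius 4.5 (constant along its height) (perimeter = 2·6·4.500·sin(180°/6) = 27.00 mm); the 14.5×12.5 cube at (9.5, 13.5) contributes its full rectangle (perimeter 54.00 mm); the cube at (5, -3.5) (footprint 9×22) is included at this height (perimeter 62.00 mm); the cylinder at (7, 8): section is a regular 6-gon, circumradius r=12 (perimeter = 2·6·12.000·sin(180°/6) = 72.00 mm); Subtracting the remaining from the first: starting from the r=4.5 cylinder, the 14.5×12.5 cube at (9.5, 13.5) misses the remaining region (no effect); the 9×22 cube at (5, -3.5) misses the remaining region (no effect); the r=12 cylinder at (7, 8) partially overlaps it — only the 27.33 mm² overlap (of its 374.12 mm²) is removed, clipping the outline — boundary = 23.86 mm; (rotated 80° about Z; rotation is an isometry so areas/perimeters/island counts are preserved). Overall, the cross-section is a single solid region. Total boundary length (outer) = 23.86 mm.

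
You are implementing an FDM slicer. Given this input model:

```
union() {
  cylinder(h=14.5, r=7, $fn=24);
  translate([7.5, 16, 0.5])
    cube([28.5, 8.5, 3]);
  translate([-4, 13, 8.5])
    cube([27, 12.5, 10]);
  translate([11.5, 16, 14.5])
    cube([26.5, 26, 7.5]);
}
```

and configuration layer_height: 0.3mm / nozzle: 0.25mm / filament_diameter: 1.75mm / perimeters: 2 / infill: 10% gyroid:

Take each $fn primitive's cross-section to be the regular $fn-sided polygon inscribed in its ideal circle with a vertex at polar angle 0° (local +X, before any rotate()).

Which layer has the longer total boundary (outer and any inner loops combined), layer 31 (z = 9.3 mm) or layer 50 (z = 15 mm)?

Layer 31 (z = 9.3): the r=7 cylinder contributes a regular 24-gon of circumradius 7 (perimeter = 2·24·7.000·sin(180°/24) = 43.86 mm); the cube at (7.5, 16) is absent (z outside [0.5, 3.5]); the cube at (-4, 13) is present — its section is the full 27×12.5 rectangle (perimeter 79.00 mm); the cube at (11.5, 16) does not reach this height (z outside [14.5, 22]); Merging all regions: the 2 present regions are separate (no shared area or edge), so areas and boundary lengths simply add and each stays a separate island — boundary = 122.86 mm. So its perimeter = 122.86 mm. Layer 50 (z = 15): the cylinder does not reach this height (z outside [0, 14.5]); the cube at (7.5, 16) is absent (z outside [0.5, 3.5]); the cube at (-4, 13) (footprint 27×12.5) is included at this height (perimeter 79.00 mm); the cube at (11.5, 16) is present — its section is the full 26.5×26 rectangle (perimeter 105.00 mm); Merging all regions: the regions partially overlap (shared area 109.25 mm²), so the edge portions inside another operand are dropped and the merged outline is re-measured after clipping — boundary = 142.00 mm. So its perimeter = 142.00 mm. Layer 50 is larger (142.00 vs 122.86 mm).

layer 50 (z = 15 mm)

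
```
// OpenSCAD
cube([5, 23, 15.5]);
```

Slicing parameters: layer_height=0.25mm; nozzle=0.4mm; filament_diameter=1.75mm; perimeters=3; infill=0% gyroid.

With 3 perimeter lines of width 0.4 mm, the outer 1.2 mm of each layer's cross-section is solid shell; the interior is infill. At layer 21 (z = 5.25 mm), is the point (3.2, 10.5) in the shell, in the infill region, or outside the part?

infill

At z = 5.25 mm: the cube (footprint 5×23) is included at this height. Overall, the cross-section is a single solid region. The nearest boundary edge runs (5.00, 0.00)→(5.00, 23.00); distance from the point to it = 1.80 mm. The point is inside the cross-section and 1.80 mm from the nearest boundary — more than the 1.2 mm shell width (3 × 0.4), so it's in the infill interior.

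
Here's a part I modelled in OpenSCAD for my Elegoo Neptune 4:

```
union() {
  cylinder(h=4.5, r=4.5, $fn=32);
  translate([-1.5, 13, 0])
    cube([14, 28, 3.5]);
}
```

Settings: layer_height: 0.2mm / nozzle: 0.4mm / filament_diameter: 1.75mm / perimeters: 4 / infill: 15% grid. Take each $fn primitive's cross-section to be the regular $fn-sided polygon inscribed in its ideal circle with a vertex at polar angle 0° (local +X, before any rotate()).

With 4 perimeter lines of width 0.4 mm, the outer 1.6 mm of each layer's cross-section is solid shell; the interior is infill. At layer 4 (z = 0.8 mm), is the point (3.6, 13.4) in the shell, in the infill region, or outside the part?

At z = 0.8 mm: the r=4.5 cylinder gives a regular 32-gon of circumradius 4.5 (constant along its height); the cube at (-1.5, 13) is present — its section is the full 14×28 rectangle; Combining (union): the 2 present regions are separate (no shared area or edge), so areas and boundary lengths simply add and each stays a separate island — 2 connected regions. Overall, the cross-section has 2 separate islands. The nearest boundary edge runs (12.50, 13.00)→(-1.50, 13.00); distance from the point to it = 0.40 mm. (Shell/infill is judged within the island containing the point — the largest one.) The point is inside the cross-section, 0.40 mm from the nearest boundary — within the 1.6 mm shell band (4 × 0.4).

shell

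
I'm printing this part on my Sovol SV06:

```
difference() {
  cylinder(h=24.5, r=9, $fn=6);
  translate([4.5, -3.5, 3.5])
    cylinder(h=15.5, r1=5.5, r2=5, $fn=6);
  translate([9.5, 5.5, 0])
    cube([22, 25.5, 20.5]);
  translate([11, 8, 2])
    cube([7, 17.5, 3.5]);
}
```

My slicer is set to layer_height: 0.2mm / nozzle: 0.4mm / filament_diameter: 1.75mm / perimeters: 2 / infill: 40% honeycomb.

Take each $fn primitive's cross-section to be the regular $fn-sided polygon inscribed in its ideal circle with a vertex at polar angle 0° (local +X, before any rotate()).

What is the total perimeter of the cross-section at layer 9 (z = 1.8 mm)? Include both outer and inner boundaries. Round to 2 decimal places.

At z = 1.8 mm: the cylinder: section is a regular 6-gon, circumradius r=9 (perimeter = 2·6·9.000·sin(180°/6) = 54.00 mm); the cone at (4.5, -3.5) does not reach this height (z outside [3.5, 19]); the cube at (9.5, 5.5) is present — its section is the full 22×25.5 rectangle (perimeter 95.00 mm); the cube at (11, 8) is absent (z outside [2, 5.5]); Taking the first minus the rest: starting from the r=9 cylinder, the 22×25.5 cube at (9.5, 5.5) misses the remaining region (no effect) — boundary = 54.00 mm. Overall, the cross-section is a single solid region. Total boundary length (outer) = 54.00 mm.

54.00 mm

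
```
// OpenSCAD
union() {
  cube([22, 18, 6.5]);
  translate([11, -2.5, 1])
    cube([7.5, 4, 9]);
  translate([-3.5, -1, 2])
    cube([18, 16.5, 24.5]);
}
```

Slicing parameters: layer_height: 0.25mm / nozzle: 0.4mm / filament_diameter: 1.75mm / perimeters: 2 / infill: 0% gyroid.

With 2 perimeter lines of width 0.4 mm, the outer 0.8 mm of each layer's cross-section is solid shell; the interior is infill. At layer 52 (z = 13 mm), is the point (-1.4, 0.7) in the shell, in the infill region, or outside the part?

infill

At z = 13 mm: the cube does not reach this height (z outside [0, 6.5]); the cube at (11, -2.5) is absent (z outside [1, 10]); the cube at (-3.5, -1) is present — its section is the full 18×16.5 rectangle; Taking the union: only the 18×16.5 cube at (-3.5, -1) is present, so the union is just that shape — 1 connected region. Overall, the cross-section is a single solid region. The nearest boundary edge runs (-3.50, -1.00)→(14.50, -1.00); distance from the point to it = 1.70 mm. The point is inside the cross-section and 1.70 mm from the nearest boundary — more than the 0.8 mm shell width (2 × 0.4), so it's in the infill interior.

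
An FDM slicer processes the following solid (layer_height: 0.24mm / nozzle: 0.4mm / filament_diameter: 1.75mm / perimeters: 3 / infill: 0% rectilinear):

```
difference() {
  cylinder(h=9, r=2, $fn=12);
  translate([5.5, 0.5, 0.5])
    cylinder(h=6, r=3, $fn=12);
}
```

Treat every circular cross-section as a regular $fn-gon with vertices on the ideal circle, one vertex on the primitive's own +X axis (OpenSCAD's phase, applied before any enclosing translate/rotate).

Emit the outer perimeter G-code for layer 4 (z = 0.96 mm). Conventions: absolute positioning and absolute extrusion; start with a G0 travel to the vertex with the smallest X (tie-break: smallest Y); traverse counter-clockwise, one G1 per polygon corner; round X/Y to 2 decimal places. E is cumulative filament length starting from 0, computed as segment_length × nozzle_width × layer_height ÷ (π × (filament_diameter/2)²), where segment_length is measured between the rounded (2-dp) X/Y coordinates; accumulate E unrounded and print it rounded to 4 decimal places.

At z = 0.96 mm: the r=2 cylinder gives a regular 12-gon of circumradius 2 (constant along its height); the r=3 cylinder at (5.5, 0.5) gives a regular 12-gon of circumradius 3 (constant along its height); Taking the first minus the rest: starting from the r=2 cylinder, the r=3 cylinder at (5.5, 0.5) misses the remaining region (no effect) — 1 connected region. The outline is a single polygon with 12 vertices. Extrusion per mm of travel: 0.4 × 0.24 / (π × 0.875²) = 0.039912. Accumulating E over each segment gives final E = 0.4955.

G0 X-2.00 Y0.00 Z0.96
G1 X-1.73 Y-1.00 E0.0413
G1 X-1.00 Y-1.73 E0.0825
G1 X0.00 Y-2.00 E0.1239
G1 X1.00 Y-1.73 E0.1652
G1 X1.73 Y-1.00 E0.2064
G1 X2.00 Y0.00 E0.2478
G1 X1.73 Y1.00 E0.2891
G1 X1.00 Y1.73 E0.3303
G1 X0.00 Y2.00 E0.3717
G1 X-1.00 Y1.73 E0.4130
G1 X-1.73 Y1.00 E0.4542
G1 X-2.00 Y0.00 E0.4955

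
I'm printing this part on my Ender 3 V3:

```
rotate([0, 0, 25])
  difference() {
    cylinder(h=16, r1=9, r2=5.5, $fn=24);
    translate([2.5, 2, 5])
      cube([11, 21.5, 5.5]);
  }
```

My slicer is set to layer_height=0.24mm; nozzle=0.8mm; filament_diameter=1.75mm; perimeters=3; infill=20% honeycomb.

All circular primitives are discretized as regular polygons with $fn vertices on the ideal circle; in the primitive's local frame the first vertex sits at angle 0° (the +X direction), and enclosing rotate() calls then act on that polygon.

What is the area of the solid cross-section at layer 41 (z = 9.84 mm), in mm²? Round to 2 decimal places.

134.28 mm²

At z = 9.84 mm: the cone contributes a regular 24-gon of circumradius 6.848 (interpolated between r1=9 and r2=5.5 at t=0.615) (area = (24/2)·6.848²·sin(360°/24) = 145.63 mm²); the cube at (2.5, 2) is present — its section is the full 11×21.5 rectangle (area 236.50 mm²); Subtracting the remaining from the first: starting from the cone (145.63 mm²), the 11×21.5 cube at (2.5, 2) partially overlaps it — only the 11.35 mm² overlap (of its 236.50 mm²) is removed, clipping the outline — area = 134.28 mm²; (rotated 25° about Z; rotation is an isometry so areas/perimeters/island counts are preserved). Overall, the cross-section is a single solid region. Net area = 134.28 mm².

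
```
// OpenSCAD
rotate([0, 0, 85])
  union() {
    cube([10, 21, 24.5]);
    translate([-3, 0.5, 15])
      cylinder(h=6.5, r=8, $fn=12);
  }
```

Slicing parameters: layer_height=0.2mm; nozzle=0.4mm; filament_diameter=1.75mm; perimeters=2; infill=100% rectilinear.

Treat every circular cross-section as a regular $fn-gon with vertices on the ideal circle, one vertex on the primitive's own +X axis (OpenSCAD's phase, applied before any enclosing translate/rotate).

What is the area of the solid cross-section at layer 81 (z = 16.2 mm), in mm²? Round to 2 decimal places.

At z = 16.2 mm: the cube is present — its section is the full 10×21 rectangle (area 210.00 mm²); the cylinder at (-3, 0.5): section is a regular 12-gon, circumradius r=8 (area = (12/2)·8.000²·sin(360°/12) = 192.00 mm²); Taking the union: the regions partially overlap — summed areas 402.00 mm² minus the doubly-counted overlap 27.67 mm² gives 374.33 mm² — area = 374.33 mm²; (rotated 85° about Z; rotation is an isometry so areas/perimeters/island counts are preserved). Overall, the cross-section is a single solid region. Net area = 374.33 mm².

374.33 mm²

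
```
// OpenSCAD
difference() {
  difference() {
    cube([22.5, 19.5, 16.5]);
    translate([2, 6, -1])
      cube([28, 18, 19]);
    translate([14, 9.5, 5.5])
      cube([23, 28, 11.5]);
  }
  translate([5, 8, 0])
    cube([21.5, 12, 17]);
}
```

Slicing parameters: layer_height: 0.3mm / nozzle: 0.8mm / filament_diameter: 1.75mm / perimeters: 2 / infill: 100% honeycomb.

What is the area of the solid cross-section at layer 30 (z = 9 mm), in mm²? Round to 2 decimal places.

162.00 mm²

At z = 9 mm: the cube (footprint 22.5×19.5) is included at this height (area 438.75 mm²); the cube at (2, 6) is present — its section is the full 28×18 rectangle (area 504.00 mm²); the cube at (14, 9.5) is present — its section is the full 23×28 rectangle (area 644.00 mm²); Subtracting the remaining from the first: starting from the 22.5×19.5 cube (438.75 mm²), the 28×18 cube at (2, 6) partially overlaps it — only the 276.75 mm² overlap (of its 504.00 mm²) is removed, clipping the outline; the 23×28 cube at (14, 9.5) misses the remaining region (no effect) — area = 162.00 mm²; the cube at (5, 8) is present — its section is the full 21.5×12 rectangle (area 258.00 mm²); After the difference (first − rest): starting from the result so far (162.00 mm²), the 21.5×12 cube at (5, 8) misses the remaining region (no effect) — area = 162.00 mm². Overall, the cross-section is a single solid region. Net area = 162.00 mm².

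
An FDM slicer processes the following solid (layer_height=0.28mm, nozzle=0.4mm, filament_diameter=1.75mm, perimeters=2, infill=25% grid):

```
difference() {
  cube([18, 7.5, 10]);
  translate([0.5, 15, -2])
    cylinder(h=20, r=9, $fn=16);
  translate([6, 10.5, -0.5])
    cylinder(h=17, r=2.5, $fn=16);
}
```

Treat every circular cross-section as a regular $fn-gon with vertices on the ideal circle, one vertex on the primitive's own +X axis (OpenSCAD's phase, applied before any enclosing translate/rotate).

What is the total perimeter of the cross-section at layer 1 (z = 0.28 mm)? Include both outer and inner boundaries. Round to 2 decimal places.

49.92 mm

At z = 0.28 mm: the 18×7.5 cube contributes its full rectangle (perimeter 51.00 mm); the r=9 cylinder at (0.5, 15) gives a regular 16-gon of circumradius 9 (constant along its height) (perimeter = 2·16·9.000·sin(180°/16) = 56.19 mm); the cylinder at (6, 10.5): section is a regular 16-gon, circumradius r=2.5 (perimeter = 2·16·2.500·sin(180°/16) = 15.61 mm); Subtracting the remaining from the first: starting from the 18×7.5 cube, the r=9 cylinder at (0.5, 15) partially overlaps it — only the 5.21 mm² overlap (of its 247.98 mm²) is removed, clipping the outline; the r=2.5 cylinder at (6, 10.5) misses the remaining region (no effect) — boundary = 49.92 mm. Overall, the cross-section is a single solid region. Total boundary length (outer) = 49.92 mm.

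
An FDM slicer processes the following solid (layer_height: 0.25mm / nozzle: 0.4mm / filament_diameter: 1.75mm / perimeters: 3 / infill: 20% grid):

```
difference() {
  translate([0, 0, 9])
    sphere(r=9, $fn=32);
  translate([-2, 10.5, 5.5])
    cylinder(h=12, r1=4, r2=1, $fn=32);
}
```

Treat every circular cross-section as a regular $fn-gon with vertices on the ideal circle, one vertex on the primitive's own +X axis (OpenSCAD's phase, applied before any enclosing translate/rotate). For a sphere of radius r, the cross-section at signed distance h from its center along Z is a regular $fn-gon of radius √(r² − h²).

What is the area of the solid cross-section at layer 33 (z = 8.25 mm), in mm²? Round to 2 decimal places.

At z = 8.25 mm: the r=9 sphere contributes a regular 32-gon of circumradius √(9²−0.75²) = 8.969 (area = (32/2)·8.969²·sin(360°/32) = 251.08 mm²); the cone at (-2, 10.5): at t=0.229 of its height the radius interpolates to r₁+(r₂−r₁)t = 3.312, giving a regular 32-gon of that circumradius (area = (32/2)·3.312²·sin(360°/32) = 34.25 mm²); Subtracting the remaining from the first: starting from the r=9 sphere (251.08 mm²), the cone at (-2, 10.5) partially overlaps it — only the 5.43 mm² overlap (of its 34.25 mm²) is removed, clipping the outline — area = 245.65 mm². Overall, the cross-section is a single solid region. Net area = 245.65 mm².

245.65 mm²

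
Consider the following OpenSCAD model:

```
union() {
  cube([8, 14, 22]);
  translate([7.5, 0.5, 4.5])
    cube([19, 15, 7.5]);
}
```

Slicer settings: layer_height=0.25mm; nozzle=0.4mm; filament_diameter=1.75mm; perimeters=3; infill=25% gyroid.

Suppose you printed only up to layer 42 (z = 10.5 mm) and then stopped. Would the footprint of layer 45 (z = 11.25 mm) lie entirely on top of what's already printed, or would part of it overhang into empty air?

entirely on top

Compare the two slices. At z = 10.5: the 8×14 cube contributes its full rectangle (area 112.00 mm²); the cube at (7.5, 0.5) (footprint 19×15) is included at this height (area 285.00 mm²); Combining (union): the regions partially overlap — summed areas 397.00 mm² minus the doubly-counted overlap 6.75 mm² gives 390.25 mm² — area = 390.25 mm². At z = 11.25: the cube is present — its section is the full 8×14 rectangle (area 112.00 mm²); the cube at (7.5, 0.5) is present — its section is the full 19×15 rectangle (area 285.00 mm²); Merging all regions: the regions partially overlap — summed areas 397.00 mm² minus the doubly-counted overlap 6.75 mm² gives 390.25 mm² — area = 390.25 mm². Checking containment: the cross-section at z = 11.25 is a subset of the cross-section at z = 10.5.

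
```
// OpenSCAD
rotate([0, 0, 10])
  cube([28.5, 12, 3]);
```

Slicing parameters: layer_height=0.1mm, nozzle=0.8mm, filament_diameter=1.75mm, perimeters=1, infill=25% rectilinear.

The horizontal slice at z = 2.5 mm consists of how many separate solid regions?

At z = 2.5 mm: the cube is present — its section is the full 28.5×12 rectangle; (rotated 10° about Z; rotation is an isometry so areas/perimeters/island counts are preserved). The result has 1 disconnected region.

1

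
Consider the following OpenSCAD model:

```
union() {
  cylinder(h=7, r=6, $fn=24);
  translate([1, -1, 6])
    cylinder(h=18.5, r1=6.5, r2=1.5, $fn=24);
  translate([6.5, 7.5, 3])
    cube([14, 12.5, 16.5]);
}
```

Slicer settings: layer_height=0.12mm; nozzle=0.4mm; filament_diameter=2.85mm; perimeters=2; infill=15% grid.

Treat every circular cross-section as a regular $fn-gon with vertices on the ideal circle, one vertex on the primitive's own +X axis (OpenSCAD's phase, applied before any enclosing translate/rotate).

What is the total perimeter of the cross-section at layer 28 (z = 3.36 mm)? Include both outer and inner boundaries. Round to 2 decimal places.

At z = 3.36 mm: the r=6 cylinder contributes a regular 24-gon of circumradius 6 (perimeter = 2·24·6.000·sin(180°/24) = 37.59 mm); the cone at (1, -1) is not intersected at this z (z outside [6, 24.5]); the cube at (6.5, 7.5) (footprint 14×12.5) is included at this height (perimeter 53.00 mm); Combining (union): the 2 present regions are separate (no shared area or edge), so areas and boundary lengths simply add and each stays a separate island — boundary = 90.59 mm. Overall, the cross-section has 2 separate islands. Total boundary length (outer) = 90.59 mm.

90.59 mm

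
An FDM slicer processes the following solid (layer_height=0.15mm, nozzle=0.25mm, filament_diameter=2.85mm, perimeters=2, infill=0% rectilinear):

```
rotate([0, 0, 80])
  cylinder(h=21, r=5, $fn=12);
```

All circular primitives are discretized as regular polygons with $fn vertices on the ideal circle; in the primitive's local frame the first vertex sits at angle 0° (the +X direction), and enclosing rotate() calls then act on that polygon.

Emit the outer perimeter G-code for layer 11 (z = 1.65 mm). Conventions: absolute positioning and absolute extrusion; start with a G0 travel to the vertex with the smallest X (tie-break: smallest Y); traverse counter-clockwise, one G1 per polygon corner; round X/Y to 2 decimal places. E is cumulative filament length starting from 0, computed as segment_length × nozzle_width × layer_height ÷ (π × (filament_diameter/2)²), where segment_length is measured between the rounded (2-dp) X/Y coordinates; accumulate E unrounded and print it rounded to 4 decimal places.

G0 X-4.92 Y0.87 Z1.65
G1 X-4.70 Y-1.71 E0.0152
G1 X-3.21 Y-3.83 E0.0305
G1 X-0.87 Y-4.92 E0.0456
G1 X1.71 Y-4.70 E0.0608
G1 X3.83 Y-3.21 E0.0761
G1 X4.92 Y-0.87 E0.0913
G1 X4.70 Y1.71 E0.1065
G1 X3.21 Y3.83 E0.1217
G1 X0.87 Y4.92 E0.1369
G1 X-1.71 Y4.70 E0.1521
G1 X-3.83 Y3.21 E0.1673
G1 X-4.92 Y0.87 E0.1825

At z = 1.65 mm: the r=5 cylinder contributes a regular 12-gon of circumradius 5; (whole slice rotated 80° about Z — lengths, areas and connectivity unchanged). The outline is a single polygon with 12 vertices. Extrusion per mm of travel: 0.25 × 0.15 / (π × 1.425²) = 0.005878. Accumulating E over each segment gives final E = 0.1825.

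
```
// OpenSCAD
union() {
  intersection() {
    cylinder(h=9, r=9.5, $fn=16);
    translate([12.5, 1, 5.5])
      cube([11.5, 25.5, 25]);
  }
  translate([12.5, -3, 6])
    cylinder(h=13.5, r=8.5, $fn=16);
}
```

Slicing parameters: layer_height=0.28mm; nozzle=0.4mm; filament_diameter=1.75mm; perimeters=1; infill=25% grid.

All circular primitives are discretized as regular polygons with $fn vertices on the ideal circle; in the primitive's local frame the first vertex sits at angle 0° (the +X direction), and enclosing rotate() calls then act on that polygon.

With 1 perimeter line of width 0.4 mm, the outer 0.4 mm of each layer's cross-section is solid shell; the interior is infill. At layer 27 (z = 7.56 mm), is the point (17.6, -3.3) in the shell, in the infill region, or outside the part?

infill

At z = 7.56 mm: the r=9.5 cylinder contributes a regular 16-gon of circumradius 9.5; the cube at (12.5, 1) is present — its section is the full 11.5×25.5 rectangle; Taking the intersection: the 11.5×25.5 cube at (12.5, 1) does not overlap the r=9.5 cylinder (empty) — nothing remains; the r=8.5 cylinder at (12.5, -3) gives a regular 16-gon of circumradius 8.5 (constant along its height); Taking the union: only the r=8.5 cylinder at (12.5, -3) is present, so the union is just that shape — 1 connected region. Overall, the cross-section is a single solid region. The nearest boundary edge runs (20.35, -6.25)→(21.00, -3.00); distance from the point to it = 3.28 mm. The point is inside the cross-section and 3.28 mm from the nearest boundary — more than the 0.4 mm shell width (1 × 0.4), so it's in the infill interior.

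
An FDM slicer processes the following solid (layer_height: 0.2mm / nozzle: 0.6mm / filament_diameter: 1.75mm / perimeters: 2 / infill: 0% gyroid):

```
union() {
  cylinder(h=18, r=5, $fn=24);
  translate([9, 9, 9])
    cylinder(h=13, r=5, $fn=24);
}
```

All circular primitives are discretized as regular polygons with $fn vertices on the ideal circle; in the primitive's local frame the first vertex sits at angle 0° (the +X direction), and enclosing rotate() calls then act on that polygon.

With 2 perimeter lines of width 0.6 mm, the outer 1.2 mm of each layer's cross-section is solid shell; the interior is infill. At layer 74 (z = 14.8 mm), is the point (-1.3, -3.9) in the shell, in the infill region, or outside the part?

shell

At z = 14.8 mm: the r=5 cylinder contributes a regular 24-gon of circumradius 5; the r=5 cylinder at (9, 9) gives a regular 24-gon of circumradius 5 (constant along its height); Combining (union): the 2 present regions are separate (no shared area or edge), so areas and boundary lengths simply add and each stays a separate island — 2 connected regions. Overall, the cross-section has 2 separate islands. The nearest boundary edge runs (-1.29, -4.83)→(-2.50, -4.33); distance from the point to it = 0.86 mm. (Shell/infill is judged within the island containing the point — the largest one.) The point is inside the cross-section, 0.86 mm from the nearest boundary — within the 1.2 mm shell band (2 × 0.6).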